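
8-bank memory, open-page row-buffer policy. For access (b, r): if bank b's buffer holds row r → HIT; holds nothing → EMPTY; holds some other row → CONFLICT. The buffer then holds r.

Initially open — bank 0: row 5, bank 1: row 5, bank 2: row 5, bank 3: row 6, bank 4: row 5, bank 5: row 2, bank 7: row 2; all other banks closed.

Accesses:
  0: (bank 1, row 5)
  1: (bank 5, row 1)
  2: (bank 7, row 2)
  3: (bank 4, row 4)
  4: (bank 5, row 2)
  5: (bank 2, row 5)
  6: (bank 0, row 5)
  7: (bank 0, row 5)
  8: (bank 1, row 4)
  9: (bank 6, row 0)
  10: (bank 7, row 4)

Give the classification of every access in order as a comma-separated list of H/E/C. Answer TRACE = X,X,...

#0 (1,5) H  (was 5)
#1 (5,1) C  (was 2)
#2 (7,2) H  (was 2)
#3 (4,4) C  (was 5)
#4 (5,2) C  (was 1)
#5 (2,5) H  (was 5)
#6 (0,5) H  (was 5)
#7 (0,5) H  (was 5)
#8 (1,4) C  (was 5)
#9 (6,0) E
#10 (7,4) C  (was 2)

TRACE = H,C,H,C,C,H,H,H,C,E,C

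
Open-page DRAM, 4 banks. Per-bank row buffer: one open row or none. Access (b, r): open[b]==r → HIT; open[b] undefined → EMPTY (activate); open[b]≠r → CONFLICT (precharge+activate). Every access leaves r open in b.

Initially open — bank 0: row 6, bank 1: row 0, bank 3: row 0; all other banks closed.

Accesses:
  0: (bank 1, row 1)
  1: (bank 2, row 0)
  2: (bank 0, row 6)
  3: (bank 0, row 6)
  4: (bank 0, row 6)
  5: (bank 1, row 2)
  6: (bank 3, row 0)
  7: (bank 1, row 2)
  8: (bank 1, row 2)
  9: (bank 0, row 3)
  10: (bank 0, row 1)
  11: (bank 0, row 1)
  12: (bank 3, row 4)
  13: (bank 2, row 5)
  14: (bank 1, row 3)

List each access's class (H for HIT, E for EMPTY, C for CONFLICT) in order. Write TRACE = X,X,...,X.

TRACE = C,E,H,H,H,C,H,H,H,C,C,H,C,C,C

  [0] b1 r1: had r0 ⇒ C
  [1] b2 r0: no row ⇒ E
  [2] b0 r6: had r6 ⇒ H
  [3] b0 r6: had r6 ⇒ H
  [4] b0 r6: had r6 ⇒ H
  [5] b1 r2: had r1 ⇒ C
  [6] b3 r0: had r0 ⇒ H
  [7] b1 r2: had r2 ⇒ H
  [8] b1 r2: had r2 ⇒ H
  [9] b0 r3: had r6 ⇒ C
  [10] b0 r1: had r3 ⇒ C
  [11] b0 r1: had r1 ⇒ H
  [12] b3 r4: had r0 ⇒ C
  [13] b2 r5: had r0 ⇒ C
  [14] b1 r3: had r2 ⇒ C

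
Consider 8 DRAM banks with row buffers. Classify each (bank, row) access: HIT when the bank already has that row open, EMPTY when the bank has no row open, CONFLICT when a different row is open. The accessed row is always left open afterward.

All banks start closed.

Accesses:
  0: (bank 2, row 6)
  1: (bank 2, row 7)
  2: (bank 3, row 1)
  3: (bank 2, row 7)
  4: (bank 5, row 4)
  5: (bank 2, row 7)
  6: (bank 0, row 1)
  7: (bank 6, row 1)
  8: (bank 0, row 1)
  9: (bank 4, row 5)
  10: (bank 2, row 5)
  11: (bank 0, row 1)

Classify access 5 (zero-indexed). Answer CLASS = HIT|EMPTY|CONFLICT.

CLASS = HIT

  [0] b2 r6: no row ⇒ E
  [1] b2 r7: had r6 ⇒ C
  [2] b3 r1: no row ⇒ E
  [3] b2 r7: had r7 ⇒ H
  [4] b5 r4: no row ⇒ E
  [5] b2 r7: had r7 ⇒ H
  [6] b0 r1: no row ⇒ E
  [7] b6 r1: no row ⇒ E
  [8] b0 r1: had r1 ⇒ H
  [9] b4 r5: no row ⇒ E
  [10] b2 r5: had r7 ⇒ C
  [11] b0 r1: had r1 ⇒ H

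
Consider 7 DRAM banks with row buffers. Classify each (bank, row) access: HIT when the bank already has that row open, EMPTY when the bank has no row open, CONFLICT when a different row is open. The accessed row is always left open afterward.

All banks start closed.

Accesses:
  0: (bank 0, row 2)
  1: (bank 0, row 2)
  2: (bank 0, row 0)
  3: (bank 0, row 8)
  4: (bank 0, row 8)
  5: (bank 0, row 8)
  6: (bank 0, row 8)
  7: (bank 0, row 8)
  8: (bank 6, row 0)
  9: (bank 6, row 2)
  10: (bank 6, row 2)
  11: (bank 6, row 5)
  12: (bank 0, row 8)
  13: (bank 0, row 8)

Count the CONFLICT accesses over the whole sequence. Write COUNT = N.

0: bank 0 row 2 — prev None → EMPTY
1: bank 0 row 2 — prev 2 → HIT
2: bank 0 row 0 — prev 2 → CONFLICT
3: bank 0 row 8 — prev 0 → CONFLICT
4: bank 0 row 8 — prev 8 → HIT
5: bank 0 row 8 — prev 8 → HIT
6: bank 0 row 8 — prev 8 → HIT
7: bank 0 row 8 — prev 8 → HIT
8: bank 6 row 0 — prev None → EMPTY
9: bank 6 row 2 — prev 0 → CONFLICT
10: bank 6 row 2 — prev 2 → HIT
11: bank 6 row 5 — prev 2 → CONFLICT
12: bank 0 row 8 — prev 8 → HIT
13: bank 0 row 8 — prev 8 → HIT

COUNT = 4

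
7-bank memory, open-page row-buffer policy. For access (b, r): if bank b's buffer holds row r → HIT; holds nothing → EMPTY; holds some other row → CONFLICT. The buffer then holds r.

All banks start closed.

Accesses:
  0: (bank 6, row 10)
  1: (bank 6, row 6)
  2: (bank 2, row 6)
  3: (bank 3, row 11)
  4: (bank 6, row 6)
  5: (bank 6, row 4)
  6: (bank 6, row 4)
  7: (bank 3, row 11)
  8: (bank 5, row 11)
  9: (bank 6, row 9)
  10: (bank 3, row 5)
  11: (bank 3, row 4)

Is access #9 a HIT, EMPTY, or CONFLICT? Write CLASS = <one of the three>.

CLASS = CONFLICT

step 0: bank6 None->10 [EMPTY]
step 1: bank6 10->6 [CONFLICT]
step 2: bank2 None->6 [EMPTY]
step 3: bank3 None->11 [EMPTY]
step 4: bank6 6->6 [HIT]
step 5: bank6 6->4 [CONFLICT]
step 6: bank6 4->4 [HIT]
step 7: bank3 11->11 [HIT]
step 8: bank5 None->11 [EMPTY]
step 9: bank6 4->9 [CONFLICT]
step 10: bank3 11->5 [CONFLICT]
step 11: bank3 5->4 [CONFLICT]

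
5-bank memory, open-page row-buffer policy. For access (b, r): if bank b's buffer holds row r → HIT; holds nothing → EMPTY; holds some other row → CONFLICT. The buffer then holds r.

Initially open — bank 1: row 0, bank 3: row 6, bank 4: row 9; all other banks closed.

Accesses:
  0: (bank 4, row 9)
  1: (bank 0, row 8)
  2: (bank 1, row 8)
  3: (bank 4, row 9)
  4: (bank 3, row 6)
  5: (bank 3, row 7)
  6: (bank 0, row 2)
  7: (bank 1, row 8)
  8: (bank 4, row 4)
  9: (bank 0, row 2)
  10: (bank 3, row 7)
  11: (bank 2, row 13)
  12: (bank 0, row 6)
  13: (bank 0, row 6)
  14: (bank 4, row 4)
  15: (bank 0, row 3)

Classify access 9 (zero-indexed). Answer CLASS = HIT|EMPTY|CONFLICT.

CLASS = HIT

0: bank 4 row 9 — prev 9 → HIT
1: bank 0 row 8 — prev None → EMPTY
2: bank 1 row 8 — prev 0 → CONFLICT
3: bank 4 row 9 — prev 9 → HIT
4: bank 3 row 6 — prev 6 → HIT
5: bank 3 row 7 — prev 6 → CONFLICT
6: bank 0 row 2 — prev 8 → CONFLICT
7: bank 1 row 8 — prev 8 → HIT
8: bank 4 row 4 — prev 9 → CONFLICT
9: bank 0 row 2 — prev 2 → HIT
10: bank 3 row 7 — prev 7 → HIT
11: bank 2 row 13 — prev None → EMPTY
12: bank 0 row 6 — prev 2 → CONFLICT
13: bank 0 row 6 — prev 6 → HIT
14: bank 4 row 4 — prev 4 → HIT
15: bank 0 row 3 — prev 6 → CONFLICT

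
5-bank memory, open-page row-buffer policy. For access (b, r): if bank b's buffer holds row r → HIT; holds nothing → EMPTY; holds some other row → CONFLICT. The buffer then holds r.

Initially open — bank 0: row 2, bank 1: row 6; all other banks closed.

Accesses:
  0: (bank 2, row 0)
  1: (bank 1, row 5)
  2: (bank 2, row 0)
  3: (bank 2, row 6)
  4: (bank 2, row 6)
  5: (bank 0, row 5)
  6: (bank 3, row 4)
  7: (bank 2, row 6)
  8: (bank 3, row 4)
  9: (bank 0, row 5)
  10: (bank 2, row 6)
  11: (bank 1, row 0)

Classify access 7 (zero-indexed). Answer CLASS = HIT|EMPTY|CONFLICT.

CLASS = HIT

  [0] b2 r0: no row ⇒ E
  [1] b1 r5: had r6 ⇒ C
  [2] b2 r0: had r0 ⇒ H
  [3] b2 r6: had r0 ⇒ C
  [4] b2 r6: had r6 ⇒ H
  [5] b0 r5: had r2 ⇒ C
  [6] b3 r4: no row ⇒ E
  [7] b2 r6: had r6 ⇒ H
  [8] b3 r4: had r4 ⇒ H
  [9] b0 r5: had r5 ⇒ H
  [10] b2 r6: had r6 ⇒ H
  [11] b1 r0: had r5 ⇒ C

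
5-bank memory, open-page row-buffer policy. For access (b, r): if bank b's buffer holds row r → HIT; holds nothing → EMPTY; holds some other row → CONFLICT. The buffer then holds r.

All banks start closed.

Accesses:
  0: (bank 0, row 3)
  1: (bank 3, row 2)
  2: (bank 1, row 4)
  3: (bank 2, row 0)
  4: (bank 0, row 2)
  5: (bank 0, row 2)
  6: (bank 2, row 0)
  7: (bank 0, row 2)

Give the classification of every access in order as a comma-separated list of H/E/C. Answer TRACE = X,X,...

TRACE = E,E,E,E,C,H,H,H

#0 (0,3) E
#1 (3,2) E
#2 (1,4) E
#3 (2,0) E
#4 (0,2) C  (was 3)
#5 (0,2) H  (was 2)
#6 (2,0) H  (was 0)
#7 (0,2) H  (was 2)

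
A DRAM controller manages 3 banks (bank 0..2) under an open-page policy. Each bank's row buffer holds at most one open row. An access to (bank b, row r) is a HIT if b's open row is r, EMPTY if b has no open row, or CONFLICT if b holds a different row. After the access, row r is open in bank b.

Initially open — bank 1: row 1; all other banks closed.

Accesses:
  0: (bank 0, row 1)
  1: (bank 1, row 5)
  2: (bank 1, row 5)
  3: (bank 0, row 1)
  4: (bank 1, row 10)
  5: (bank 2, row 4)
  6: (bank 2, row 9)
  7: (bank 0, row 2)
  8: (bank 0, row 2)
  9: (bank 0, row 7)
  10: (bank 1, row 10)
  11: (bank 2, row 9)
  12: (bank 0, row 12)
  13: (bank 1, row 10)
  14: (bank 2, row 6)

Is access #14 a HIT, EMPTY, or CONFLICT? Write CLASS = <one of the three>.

CLASS = CONFLICT

0: bank 0 row 1 — prev None → EMPTY
1: bank 1 row 5 — prev 1 → CONFLICT
2: bank 1 row 5 — prev 5 → HIT
3: bank 0 row 1 — prev 1 → HIT
4: bank 1 row 10 — prev 5 → CONFLICT
5: bank 2 row 4 — prev None → EMPTY
6: bank 2 row 9 — prev 4 → CONFLICT
7: bank 0 row 2 — prev 1 → CONFLICT
8: bank 0 row 2 — prev 2 → HIT
9: bank 0 row 7 — prev 2 → CONFLICT
10: bank 1 row 10 — prev 10 → HIT
11: bank 2 row 9 — prev 9 → HIT
12: bank 0 row 12 — prev 7 → CONFLICT
13: bank 1 row 10 — prev 10 → HIT
14: bank 2 row 6 — prev 9 → CONFLICT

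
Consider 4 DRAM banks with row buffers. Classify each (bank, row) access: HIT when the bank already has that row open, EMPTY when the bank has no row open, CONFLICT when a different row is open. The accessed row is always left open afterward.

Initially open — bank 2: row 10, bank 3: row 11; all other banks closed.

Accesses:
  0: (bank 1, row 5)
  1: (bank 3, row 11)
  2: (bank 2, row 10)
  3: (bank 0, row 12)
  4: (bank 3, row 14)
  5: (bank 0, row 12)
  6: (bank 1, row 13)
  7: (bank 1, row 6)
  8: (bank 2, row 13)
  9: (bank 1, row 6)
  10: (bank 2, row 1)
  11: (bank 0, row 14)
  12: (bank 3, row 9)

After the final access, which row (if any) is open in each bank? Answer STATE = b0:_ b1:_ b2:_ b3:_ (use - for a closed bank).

STATE = b0:14 b1:6 b2:1 b3:9

step 0: bank1 None->5 [EMPTY]
step 1: bank3 11->11 [HIT]
step 2: bank2 10->10 [HIT]
step 3: bank0 None->12 [EMPTY]
step 4: bank3 11->14 [CONFLICT]
step 5: bank0 12->12 [HIT]
step 6: bank1 5->13 [CONFLICT]
step 7: bank1 13->6 [CONFLICT]
step 8: bank2 10->13 [CONFLICT]
step 9: bank1 6->6 [HIT]
step 10: bank2 13->1 [CONFLICT]
step 11: bank0 12->14 [CONFLICT]
step 12: bank3 14->9 [CONFLICT]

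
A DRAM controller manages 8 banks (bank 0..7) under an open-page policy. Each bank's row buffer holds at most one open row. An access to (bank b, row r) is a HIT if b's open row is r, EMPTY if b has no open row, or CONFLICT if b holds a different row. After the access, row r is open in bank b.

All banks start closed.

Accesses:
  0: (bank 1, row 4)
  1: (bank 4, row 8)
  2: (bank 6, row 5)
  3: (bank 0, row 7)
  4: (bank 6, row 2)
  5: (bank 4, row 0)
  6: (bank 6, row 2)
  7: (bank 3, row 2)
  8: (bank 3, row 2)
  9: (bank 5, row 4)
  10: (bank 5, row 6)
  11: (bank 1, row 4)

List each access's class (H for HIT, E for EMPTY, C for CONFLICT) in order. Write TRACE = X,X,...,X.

TRACE = E,E,E,E,C,C,H,E,H,E,C,H

step 0: bank1 None->4 [EMPTY]
step 1: bank4 None->8 [EMPTY]
step 2: bank6 None->5 [EMPTY]
step 3: bank0 None->7 [EMPTY]
step 4: bank6 5->2 [CONFLICT]
step 5: bank4 8->0 [CONFLICT]
step 6: bank6 2->2 [HIT]
step 7: bank3 None->2 [EMPTY]
step 8: bank3 2->2 [HIT]
step 9: bank5 None->4 [EMPTY]
step 10: bank5 4->6 [CONFLICT]
step 11: bank1 4->4 [HIT]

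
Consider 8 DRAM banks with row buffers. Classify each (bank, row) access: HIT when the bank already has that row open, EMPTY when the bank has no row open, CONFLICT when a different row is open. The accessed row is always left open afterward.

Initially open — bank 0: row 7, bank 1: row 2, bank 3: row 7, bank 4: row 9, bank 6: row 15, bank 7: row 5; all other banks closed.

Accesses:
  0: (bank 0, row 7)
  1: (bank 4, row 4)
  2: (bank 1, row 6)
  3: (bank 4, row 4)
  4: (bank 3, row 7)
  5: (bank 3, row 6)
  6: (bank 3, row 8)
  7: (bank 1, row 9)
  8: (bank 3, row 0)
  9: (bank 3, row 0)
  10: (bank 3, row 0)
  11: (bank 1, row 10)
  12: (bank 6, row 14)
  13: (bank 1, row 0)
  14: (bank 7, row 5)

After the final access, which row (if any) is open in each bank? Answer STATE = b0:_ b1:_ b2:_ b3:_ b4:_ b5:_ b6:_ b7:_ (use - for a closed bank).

#0 (0,7) H  (was 7)
#1 (4,4) C  (was 9)
#2 (1,6) C  (was 2)
#3 (4,4) H  (was 4)
#4 (3,7) H  (was 7)
#5 (3,6) C  (was 7)
#6 (3,8) C  (was 6)
#7 (1,9) C  (was 6)
#8 (3,0) C  (was 8)
#9 (3,0) H  (was 0)
#10 (3,0) H  (was 0)
#11 (1,10) C  (was 9)
#12 (6,14) C  (was 15)
#13 (1,0) C  (was 10)
#14 (7,5) H  (was 5)

STATE = b0:7 b1:0 b2:- b3:0 b4:4 b5:- b6:14 b7:5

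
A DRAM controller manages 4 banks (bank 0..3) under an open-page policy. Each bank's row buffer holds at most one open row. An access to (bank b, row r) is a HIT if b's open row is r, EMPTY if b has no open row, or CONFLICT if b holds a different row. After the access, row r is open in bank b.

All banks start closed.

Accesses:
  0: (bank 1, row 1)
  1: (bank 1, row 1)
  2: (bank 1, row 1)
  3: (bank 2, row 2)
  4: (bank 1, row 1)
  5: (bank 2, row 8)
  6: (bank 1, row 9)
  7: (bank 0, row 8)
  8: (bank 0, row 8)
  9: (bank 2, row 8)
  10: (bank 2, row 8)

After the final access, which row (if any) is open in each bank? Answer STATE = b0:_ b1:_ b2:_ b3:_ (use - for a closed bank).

#0 (1,1) E
#1 (1,1) H  (was 1)
#2 (1,1) H  (was 1)
#3 (2,2) E
#4 (1,1) H  (was 1)
#5 (2,8) C  (was 2)
#6 (1,9) C  (was 1)
#7 (0,8) E
#8 (0,8) H  (was 8)
#9 (2,8) H  (was 8)
#10 (2,8) H  (was 8)

STATE = b0:8 b1:9 b2:8 b3:-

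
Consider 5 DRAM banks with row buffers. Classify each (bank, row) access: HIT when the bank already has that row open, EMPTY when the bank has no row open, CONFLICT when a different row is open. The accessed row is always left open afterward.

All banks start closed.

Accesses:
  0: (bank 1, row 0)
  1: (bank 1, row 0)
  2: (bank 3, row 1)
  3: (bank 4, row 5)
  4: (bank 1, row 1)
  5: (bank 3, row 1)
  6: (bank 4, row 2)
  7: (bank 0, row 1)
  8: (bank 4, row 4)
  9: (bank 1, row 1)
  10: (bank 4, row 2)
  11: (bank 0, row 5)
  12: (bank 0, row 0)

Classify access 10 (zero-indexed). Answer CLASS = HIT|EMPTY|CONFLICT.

CLASS = CONFLICT

  [0] b1 r0: no row ⇒ E
  [1] b1 r0: had r0 ⇒ H
  [2] b3 r1: no row ⇒ E
  [3] b4 r5: no row ⇒ E
  [4] b1 r1: had r0 ⇒ C
  [5] b3 r1: had r1 ⇒ H
  [6] b4 r2: had r5 ⇒ C
  [7] b0 r1: no row ⇒ E
  [8] b4 r4: had r2 ⇒ C
  [9] b1 r1: had r1 ⇒ H
  [10] b4 r2: had r4 ⇒ C
  [11] b0 r5: had r1 ⇒ C
  [12] b0 r0: had r5 ⇒ C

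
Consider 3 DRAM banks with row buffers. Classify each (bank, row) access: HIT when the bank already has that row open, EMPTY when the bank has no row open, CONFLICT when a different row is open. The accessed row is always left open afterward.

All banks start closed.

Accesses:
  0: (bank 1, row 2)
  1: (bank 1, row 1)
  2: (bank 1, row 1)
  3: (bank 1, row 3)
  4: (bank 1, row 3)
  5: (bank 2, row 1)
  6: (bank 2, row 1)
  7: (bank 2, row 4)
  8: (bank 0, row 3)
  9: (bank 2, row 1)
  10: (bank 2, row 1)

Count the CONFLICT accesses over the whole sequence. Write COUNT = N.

COUNT = 4

0: bank 1 row 2 — prev None → EMPTY
1: bank 1 row 1 — prev 2 → CONFLICT
2: bank 1 row 1 — prev 1 → HIT
3: bank 1 row 3 — prev 1 → CONFLICT
4: bank 1 row 3 — prev 3 → HIT
5: bank 2 row 1 — prev None → EMPTY
6: bank 2 row 1 — prev 1 → HIT
7: bank 2 row 4 — prev 1 → CONFLICT
8: bank 0 row 3 — prev None → EMPTY
9: bank 2 row 1 — prev 4 → CONFLICT
10: bank 2 row 1 — prev 1 → HIT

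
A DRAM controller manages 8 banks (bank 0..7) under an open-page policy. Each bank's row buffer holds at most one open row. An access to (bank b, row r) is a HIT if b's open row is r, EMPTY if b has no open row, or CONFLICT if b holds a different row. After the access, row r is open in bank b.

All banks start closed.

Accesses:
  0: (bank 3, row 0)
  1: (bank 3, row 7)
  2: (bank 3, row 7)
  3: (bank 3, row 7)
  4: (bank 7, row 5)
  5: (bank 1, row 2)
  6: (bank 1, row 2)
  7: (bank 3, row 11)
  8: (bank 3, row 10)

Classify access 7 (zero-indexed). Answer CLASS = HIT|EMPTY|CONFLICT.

CLASS = CONFLICT

  [0] b3 r0: no row ⇒ E
  [1] b3 r7: had r0 ⇒ C
  [2] b3 r7: had r7 ⇒ H
  [3] b3 r7: had r7 ⇒ H
  [4] b7 r5: no row ⇒ E
  [5] b1 r2: no row ⇒ E
  [6] b1 r2: had r2 ⇒ H
  [7] b3 r11: had r7 ⇒ C
  [8] b3 r10: had r11 ⇒ C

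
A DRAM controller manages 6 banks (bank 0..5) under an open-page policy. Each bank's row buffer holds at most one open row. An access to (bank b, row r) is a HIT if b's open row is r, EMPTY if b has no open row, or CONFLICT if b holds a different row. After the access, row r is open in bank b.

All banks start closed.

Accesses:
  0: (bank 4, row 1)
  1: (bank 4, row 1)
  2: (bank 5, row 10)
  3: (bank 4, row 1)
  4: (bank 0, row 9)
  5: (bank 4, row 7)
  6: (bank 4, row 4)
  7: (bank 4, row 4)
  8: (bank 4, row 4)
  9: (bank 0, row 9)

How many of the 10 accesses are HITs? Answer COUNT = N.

COUNT = 5

step 0: bank4 None->1 [EMPTY]
step 1: bank4 1->1 [HIT]
step 2: bank5 None->10 [EMPTY]
step 3: bank4 1->1 [HIT]
step 4: bank0 None->9 [EMPTY]
step 5: bank4 1->7 [CONFLICT]
step 6: bank4 7->4 [CONFLICT]
step 7: bank4 4->4 [HIT]
step 8: bank4 4->4 [HIT]
step 9: bank0 9->9 [HIT]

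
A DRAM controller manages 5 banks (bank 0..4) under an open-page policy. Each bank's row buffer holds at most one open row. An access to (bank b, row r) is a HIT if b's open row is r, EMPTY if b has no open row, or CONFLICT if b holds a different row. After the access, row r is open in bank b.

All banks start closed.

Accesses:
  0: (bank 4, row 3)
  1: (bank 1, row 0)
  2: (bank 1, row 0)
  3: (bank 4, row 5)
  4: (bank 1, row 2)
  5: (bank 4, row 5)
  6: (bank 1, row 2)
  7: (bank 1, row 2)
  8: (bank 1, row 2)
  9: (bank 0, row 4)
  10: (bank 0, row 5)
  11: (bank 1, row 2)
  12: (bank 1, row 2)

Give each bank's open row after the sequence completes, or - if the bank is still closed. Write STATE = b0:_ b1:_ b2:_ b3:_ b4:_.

STATE = b0:5 b1:2 b2:- b3:- b4:5

0: bank 4 row 3 — prev None → EMPTY
1: bank 1 row 0 — prev None → EMPTY
2: bank 1 row 0 — prev 0 → HIT
3: bank 4 row 5 — prev 3 → CONFLICT
4: bank 1 row 2 — prev 0 → CONFLICT
5: bank 4 row 5 — prev 5 → HIT
6: bank 1 row 2 — prev 2 → HIT
7: bank 1 row 2 — prev 2 → HIT
8: bank 1 row 2 — prev 2 → HIT
9: bank 0 row 4 — prev None → EMPTY
10: bank 0 row 5 — prev 4 → CONFLICT
11: bank 1 row 2 — prev 2 → HIT
12: bank 1 row 2 — prev 2 → HIT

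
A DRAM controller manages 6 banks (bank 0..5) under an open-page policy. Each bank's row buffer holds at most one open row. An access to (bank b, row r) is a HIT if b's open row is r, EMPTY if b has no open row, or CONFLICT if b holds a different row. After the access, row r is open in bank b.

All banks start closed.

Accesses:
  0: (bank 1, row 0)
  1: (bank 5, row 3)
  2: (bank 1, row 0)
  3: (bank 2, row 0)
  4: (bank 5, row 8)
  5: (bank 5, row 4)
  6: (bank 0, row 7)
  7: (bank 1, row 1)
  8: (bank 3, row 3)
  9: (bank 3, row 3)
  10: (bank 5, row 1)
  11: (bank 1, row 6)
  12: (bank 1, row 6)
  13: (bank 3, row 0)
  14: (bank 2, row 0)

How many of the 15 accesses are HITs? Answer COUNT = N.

#0 (1,0) E
#1 (5,3) E
#2 (1,0) H  (was 0)
#3 (2,0) E
#4 (5,8) C  (was 3)
#5 (5,4) C  (was 8)
#6 (0,7) E
#7 (1,1) C  (was 0)
#8 (3,3) E
#9 (3,3) H  (was 3)
#10 (5,1) C  (was 4)
#11 (1,6) C  (was 1)
#12 (1,6) H  (was 6)
#13 (3,0) C  (was 3)
#14 (2,0) H  (was 0)

COUNT = 4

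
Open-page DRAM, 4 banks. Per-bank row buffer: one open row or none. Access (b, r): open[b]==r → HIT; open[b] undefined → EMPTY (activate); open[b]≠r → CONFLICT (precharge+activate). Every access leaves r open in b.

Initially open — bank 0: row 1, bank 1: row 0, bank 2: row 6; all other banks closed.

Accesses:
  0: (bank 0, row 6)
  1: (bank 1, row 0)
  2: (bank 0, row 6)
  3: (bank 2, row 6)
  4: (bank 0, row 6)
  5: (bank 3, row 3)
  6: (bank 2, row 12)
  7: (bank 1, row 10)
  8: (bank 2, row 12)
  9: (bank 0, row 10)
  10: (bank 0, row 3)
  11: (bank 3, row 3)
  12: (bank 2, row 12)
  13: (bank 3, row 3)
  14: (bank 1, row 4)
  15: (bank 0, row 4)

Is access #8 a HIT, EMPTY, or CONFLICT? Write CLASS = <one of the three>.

0: bank 0 row 6 — prev 1 → CONFLICT
1: bank 1 row 0 — prev 0 → HIT
2: bank 0 row 6 — prev 6 → HIT
3: bank 2 row 6 — prev 6 → HIT
4: bank 0 row 6 — prev 6 → HIT
5: bank 3 row 3 — prev None → EMPTY
6: bank 2 row 12 — prev 6 → CONFLICT
7: bank 1 row 10 — prev 0 → CONFLICT
8: bank 2 row 12 — prev 12 → HIT
9: bank 0 row 10 — prev 6 → CONFLICT
10: bank 0 row 3 — prev 10 → CONFLICT
11: bank 3 row 3 — prev 3 → HIT
12: bank 2 row 12 — prev 12 → HIT
13: bank 3 row 3 — prev 3 → HIT
14: bank 1 row 4 — prev 10 → CONFLICT
15: bank 0 row 4 — prev 3 → CONFLICT

CLASS = HIT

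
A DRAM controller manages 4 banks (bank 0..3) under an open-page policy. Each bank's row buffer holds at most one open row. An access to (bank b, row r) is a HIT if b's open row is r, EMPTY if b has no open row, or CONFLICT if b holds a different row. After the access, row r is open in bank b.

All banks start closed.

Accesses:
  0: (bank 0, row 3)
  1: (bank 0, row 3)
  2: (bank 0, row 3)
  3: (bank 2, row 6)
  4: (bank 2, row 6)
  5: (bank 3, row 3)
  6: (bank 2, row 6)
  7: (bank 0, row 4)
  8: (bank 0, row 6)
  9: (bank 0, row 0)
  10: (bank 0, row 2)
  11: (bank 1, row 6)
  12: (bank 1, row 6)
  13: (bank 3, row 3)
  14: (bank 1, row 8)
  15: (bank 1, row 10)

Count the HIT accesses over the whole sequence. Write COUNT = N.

COUNT = 6

step 0: bank0 None->3 [EMPTY]
step 1: bank0 3->3 [HIT]
step 2: bank0 3->3 [HIT]
step 3: bank2 None->6 [EMPTY]
step 4: bank2 6->6 [HIT]
step 5: bank3 None->3 [EMPTY]
step 6: bank2 6->6 [HIT]
step 7: bank0 3->4 [CONFLICT]
step 8: bank0 4->6 [CONFLICT]
step 9: bank0 6->0 [CONFLICT]
step 10: bank0 0->2 [CONFLICT]
step 11: bank1 None->6 [EMPTY]
step 12: bank1 6->6 [HIT]
step 13: bank3 3->3 [HIT]
step 14: bank1 6->8 [CONFLICT]
step 15: bank1 8->10 [CONFLICT]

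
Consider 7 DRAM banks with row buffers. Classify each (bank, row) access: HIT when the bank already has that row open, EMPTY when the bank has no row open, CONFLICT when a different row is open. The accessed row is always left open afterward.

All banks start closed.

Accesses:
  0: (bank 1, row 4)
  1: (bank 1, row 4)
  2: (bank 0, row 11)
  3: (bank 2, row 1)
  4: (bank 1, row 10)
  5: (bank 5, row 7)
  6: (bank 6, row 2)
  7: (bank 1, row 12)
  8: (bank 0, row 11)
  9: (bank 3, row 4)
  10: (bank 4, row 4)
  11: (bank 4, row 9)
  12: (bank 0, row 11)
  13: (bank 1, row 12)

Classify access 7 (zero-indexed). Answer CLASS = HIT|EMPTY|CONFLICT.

CLASS = CONFLICT

0: bank 1 row 4 — prev None → EMPTY
1: bank 1 row 4 — prev 4 → HIT
2: bank 0 row 11 — prev None → EMPTY
3: bank 2 row 1 — prev None → EMPTY
4: bank 1 row 10 — prev 4 → CONFLICT
5: bank 5 row 7 — prev None → EMPTY
6: bank 6 row 2 — prev None → EMPTY
7: bank 1 row 12 — prev 10 → CONFLICT
8: bank 0 row 11 — prev 11 → HIT
9: bank 3 row 4 — prev None → EMPTY
10: bank 4 row 4 — prev None → EMPTY
11: bank 4 row 9 — prev 4 → CONFLICT
12: bank 0 row 11 — prev 11 → HIT
13: bank 1 row 12 — prev 12 → HIT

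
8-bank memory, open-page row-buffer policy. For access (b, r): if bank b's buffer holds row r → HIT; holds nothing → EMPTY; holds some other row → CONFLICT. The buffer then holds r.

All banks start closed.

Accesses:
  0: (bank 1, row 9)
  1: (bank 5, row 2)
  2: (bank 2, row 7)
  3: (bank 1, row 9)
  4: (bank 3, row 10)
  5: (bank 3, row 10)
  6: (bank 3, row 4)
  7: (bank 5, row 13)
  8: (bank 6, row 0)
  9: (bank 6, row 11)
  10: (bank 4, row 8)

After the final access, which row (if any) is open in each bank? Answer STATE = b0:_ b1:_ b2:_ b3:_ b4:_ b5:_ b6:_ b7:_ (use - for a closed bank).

STATE = b0:- b1:9 b2:7 b3:4 b4:8 b5:13 b6:11 b7:-

step 0: bank1 None->9 [EMPTY]
step 1: bank5 None->2 [EMPTY]
step 2: bank2 None->7 [EMPTY]
step 3: bank1 9->9 [HIT]
step 4: bank3 None->10 [EMPTY]
step 5: bank3 10->10 [HIT]
step 6: bank3 10->4 [CONFLICT]
step 7: bank5 2->13 [CONFLICT]
step 8: bank6 None->0 [EMPTY]
step 9: bank6 0->11 [CONFLICT]
step 10: bank4 None->8 [EMPTY]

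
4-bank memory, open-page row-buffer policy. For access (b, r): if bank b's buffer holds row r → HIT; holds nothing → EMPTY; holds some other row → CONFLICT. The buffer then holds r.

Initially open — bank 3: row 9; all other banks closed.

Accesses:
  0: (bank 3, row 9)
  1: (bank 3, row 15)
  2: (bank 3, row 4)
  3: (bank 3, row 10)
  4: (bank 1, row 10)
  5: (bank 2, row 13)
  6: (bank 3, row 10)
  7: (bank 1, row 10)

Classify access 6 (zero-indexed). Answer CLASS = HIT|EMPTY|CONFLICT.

#0 (3,9) H  (was 9)
#1 (3,15) C  (was 9)
#2 (3,4) C  (was 15)
#3 (3,10) C  (was 4)
#4 (1,10) E
#5 (2,13) E
#6 (3,10) H  (was 10)
#7 (1,10) H  (was 10)

CLASS = HIT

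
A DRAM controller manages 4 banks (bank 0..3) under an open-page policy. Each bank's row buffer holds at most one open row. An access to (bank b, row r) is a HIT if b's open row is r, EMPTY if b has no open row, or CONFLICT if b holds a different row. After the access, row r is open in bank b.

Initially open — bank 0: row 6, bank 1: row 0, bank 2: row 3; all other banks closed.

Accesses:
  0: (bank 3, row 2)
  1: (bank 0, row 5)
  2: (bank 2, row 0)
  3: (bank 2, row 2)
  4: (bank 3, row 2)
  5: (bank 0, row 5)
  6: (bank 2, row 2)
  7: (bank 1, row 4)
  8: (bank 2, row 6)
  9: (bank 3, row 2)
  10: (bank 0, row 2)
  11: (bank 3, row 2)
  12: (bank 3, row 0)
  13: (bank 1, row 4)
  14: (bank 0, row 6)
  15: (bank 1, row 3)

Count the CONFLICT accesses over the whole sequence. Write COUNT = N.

0: bank 3 row 2 — prev None → EMPTY
1: bank 0 row 5 — prev 6 → CONFLICT
2: bank 2 row 0 — prev 3 → CONFLICT
3: bank 2 row 2 — prev 0 → CONFLICT
4: bank 3 row 2 — prev 2 → HIT
5: bank 0 row 5 — prev 5 → HIT
6: bank 2 row 2 — prev 2 → HIT
7: bank 1 row 4 — prev 0 → CONFLICT
8: bank 2 row 6 — prev 2 → CONFLICT
9: bank 3 row 2 — prev 2 → HIT
10: bank 0 row 2 — prev 5 → CONFLICT
11: bank 3 row 2 — prev 2 → HIT
12: bank 3 row 0 — prev 2 → CONFLICT
13: bank 1 row 4 — prev 4 → HIT
14: bank 0 row 6 — prev 2 → CONFLICT
15: bank 1 row 3 — prev 4 → CONFLICT

COUNT = 9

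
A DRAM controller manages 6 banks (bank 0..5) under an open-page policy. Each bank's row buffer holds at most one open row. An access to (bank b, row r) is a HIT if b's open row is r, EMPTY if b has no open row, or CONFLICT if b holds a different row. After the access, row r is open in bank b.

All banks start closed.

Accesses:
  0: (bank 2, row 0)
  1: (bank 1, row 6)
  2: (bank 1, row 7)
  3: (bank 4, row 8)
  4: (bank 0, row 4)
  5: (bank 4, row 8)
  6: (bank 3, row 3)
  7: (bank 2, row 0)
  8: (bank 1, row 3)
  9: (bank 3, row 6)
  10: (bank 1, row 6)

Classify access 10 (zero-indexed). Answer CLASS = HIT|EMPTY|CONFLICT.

#0 (2,0) E
#1 (1,6) E
#2 (1,7) C  (was 6)
#3 (4,8) E
#4 (0,4) E
#5 (4,8) H  (was 8)
#6 (3,3) E
#7 (2,0) H  (was 0)
#8 (1,3) C  (was 7)
#9 (3,6) C  (was 3)
#10 (1,6) C  (was 3)

CLASS = CONFLICT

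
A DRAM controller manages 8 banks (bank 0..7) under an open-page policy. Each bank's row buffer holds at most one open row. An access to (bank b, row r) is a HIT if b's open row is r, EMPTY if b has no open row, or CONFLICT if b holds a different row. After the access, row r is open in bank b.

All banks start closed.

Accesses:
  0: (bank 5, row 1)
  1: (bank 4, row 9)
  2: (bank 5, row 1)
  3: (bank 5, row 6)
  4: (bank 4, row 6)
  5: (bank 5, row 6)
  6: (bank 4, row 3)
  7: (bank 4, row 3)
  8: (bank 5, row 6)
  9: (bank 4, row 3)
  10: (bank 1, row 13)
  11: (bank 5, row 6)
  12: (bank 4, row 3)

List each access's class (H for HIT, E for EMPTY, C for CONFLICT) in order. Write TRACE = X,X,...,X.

  [0] b5 r1: no row ⇒ E
  [1] b4 r9: no row ⇒ E
  [2] b5 r1: had r1 ⇒ H
  [3] b5 r6: had r1 ⇒ C
  [4] b4 r6: had r9 ⇒ C
  [5] b5 r6: had r6 ⇒ H
  [6] b4 r3: had r6 ⇒ C
  [7] b4 r3: had r3 ⇒ H
  [8] b5 r6: had r6 ⇒ H
  [9] b4 r3: had r3 ⇒ H
  [10] b1 r13: no row ⇒ E
  [11] b5 r6: had r6 ⇒ H
  [12] b4 r3: had r3 ⇒ H

TRACE = E,E,H,C,C,H,C,H,H,H,E,H,H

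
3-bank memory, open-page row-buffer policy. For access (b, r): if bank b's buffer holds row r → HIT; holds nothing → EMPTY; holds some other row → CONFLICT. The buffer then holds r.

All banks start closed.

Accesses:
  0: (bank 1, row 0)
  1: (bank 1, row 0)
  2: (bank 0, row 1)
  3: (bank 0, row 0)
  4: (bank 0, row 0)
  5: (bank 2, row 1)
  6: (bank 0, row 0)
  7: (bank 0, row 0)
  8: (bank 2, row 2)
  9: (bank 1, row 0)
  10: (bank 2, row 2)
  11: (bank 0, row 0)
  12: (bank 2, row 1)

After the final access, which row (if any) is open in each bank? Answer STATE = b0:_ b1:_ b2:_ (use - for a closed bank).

0: bank 1 row 0 — prev None → EMPTY
1: bank 1 row 0 — prev 0 → HIT
2: bank 0 row 1 — prev None → EMPTY
3: bank 0 row 0 — prev 1 → CONFLICT
4: bank 0 row 0 — prev 0 → HIT
5: bank 2 row 1 — prev None → EMPTY
6: bank 0 row 0 — prev 0 → HIT
7: bank 0 row 0 — prev 0 → HIT
8: bank 2 row 2 — prev 1 → CONFLICT
9: bank 1 row 0 — prev 0 → HIT
10: bank 2 row 2 — prev 2 → HIT
11: bank 0 row 0 — prev 0 → HIT
12: bank 2 row 1 — prev 2 → CONFLICT

STATE = b0:0 b1:0 b2:1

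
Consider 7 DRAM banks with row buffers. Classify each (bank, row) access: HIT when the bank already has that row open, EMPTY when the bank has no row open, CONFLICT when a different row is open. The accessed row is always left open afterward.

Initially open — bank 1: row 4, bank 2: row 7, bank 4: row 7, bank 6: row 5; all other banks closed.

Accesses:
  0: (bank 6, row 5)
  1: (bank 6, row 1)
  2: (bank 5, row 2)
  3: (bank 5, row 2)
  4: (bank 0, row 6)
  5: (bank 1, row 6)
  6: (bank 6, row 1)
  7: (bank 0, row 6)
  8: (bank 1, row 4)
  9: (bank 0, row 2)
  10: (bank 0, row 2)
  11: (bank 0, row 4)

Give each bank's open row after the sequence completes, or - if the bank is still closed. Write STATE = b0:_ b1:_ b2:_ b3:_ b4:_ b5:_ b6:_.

0: bank 6 row 5 — prev 5 → HIT
1: bank 6 row 1 — prev 5 → CONFLICT
2: bank 5 row 2 — prev None → EMPTY
3: bank 5 row 2 — prev 2 → HIT
4: bank 0 row 6 — prev None → EMPTY
5: bank 1 row 6 — prev 4 → CONFLICT
6: bank 6 row 1 — prev 1 → HIT
7: bank 0 row 6 — prev 6 → HIT
8: bank 1 row 4 — prev 6 → CONFLICT
9: bank 0 row 2 — prev 6 → CONFLICT
10: bank 0 row 2 — prev 2 → HIT
11: bank 0 row 4 — prev 2 → CONFLICT

STATE = b0:4 b1:4 b2:7 b3:- b4:7 b5:2 b6:1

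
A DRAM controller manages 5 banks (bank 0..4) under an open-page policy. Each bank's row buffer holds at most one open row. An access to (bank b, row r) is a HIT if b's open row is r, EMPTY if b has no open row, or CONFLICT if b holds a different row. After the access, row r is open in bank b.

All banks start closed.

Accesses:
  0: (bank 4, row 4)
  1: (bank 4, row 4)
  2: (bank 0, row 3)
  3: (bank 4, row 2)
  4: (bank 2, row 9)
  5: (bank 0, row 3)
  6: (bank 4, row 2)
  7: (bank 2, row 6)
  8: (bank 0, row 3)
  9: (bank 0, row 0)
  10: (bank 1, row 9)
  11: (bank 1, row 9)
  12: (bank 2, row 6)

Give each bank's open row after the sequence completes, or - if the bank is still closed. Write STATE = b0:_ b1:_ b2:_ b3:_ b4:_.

#0 (4,4) E
#1 (4,4) H  (was 4)
#2 (0,3) E
#3 (4,2) C  (was 4)
#4 (2,9) E
#5 (0,3) H  (was 3)
#6 (4,2) H  (was 2)
#7 (2,6) C  (was 9)
#8 (0,3) H  (was 3)
#9 (0,0) C  (was 3)
#10 (1,9) E
#11 (1,9) H  (was 9)
#12 (2,6) H  (was 6)

STATE = b0:0 b1:9 b2:6 b3:- b4:2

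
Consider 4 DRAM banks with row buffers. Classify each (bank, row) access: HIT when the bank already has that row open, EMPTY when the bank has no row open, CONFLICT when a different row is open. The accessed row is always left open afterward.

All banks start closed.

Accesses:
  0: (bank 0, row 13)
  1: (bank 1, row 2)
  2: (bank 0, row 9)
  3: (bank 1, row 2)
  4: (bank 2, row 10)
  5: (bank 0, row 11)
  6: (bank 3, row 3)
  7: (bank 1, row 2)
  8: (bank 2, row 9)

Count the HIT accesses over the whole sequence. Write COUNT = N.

COUNT = 2

#0 (0,13) E
#1 (1,2) E
#2 (0,9) C  (was 13)
#3 (1,2) H  (was 2)
#4 (2,10) E
#5 (0,11) C  (was 9)
#6 (3,3) E
#7 (1,2) H  (was 2)
#8 (2,9) C  (was 10)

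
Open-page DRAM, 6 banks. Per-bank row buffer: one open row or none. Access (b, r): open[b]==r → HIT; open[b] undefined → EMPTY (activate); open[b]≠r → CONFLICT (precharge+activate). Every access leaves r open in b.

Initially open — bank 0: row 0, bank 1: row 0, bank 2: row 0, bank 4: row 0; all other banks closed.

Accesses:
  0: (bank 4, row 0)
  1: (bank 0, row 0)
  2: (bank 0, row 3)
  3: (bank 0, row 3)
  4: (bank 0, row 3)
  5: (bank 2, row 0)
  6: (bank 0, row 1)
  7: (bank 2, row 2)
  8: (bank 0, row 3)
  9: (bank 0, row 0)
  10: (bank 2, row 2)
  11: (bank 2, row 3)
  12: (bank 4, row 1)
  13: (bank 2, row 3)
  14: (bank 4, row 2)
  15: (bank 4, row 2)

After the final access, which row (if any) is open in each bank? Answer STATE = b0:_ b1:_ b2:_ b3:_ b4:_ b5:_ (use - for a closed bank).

STATE = b0:0 b1:0 b2:3 b3:- b4:2 b5:-

0: bank 4 row 0 — prev 0 → HIT
1: bank 0 row 0 — prev 0 → HIT
2: bank 0 row 3 — prev 0 → CONFLICT
3: bank 0 row 3 — prev 3 → HIT
4: bank 0 row 3 — prev 3 → HIT
5: bank 2 row 0 — prev 0 → HIT
6: bank 0 row 1 — prev 3 → CONFLICT
7: bank 2 row 2 — prev 0 → CONFLICT
8: bank 0 row 3 — prev 1 → CONFLICT
9: bank 0 row 0 — prev 3 → CONFLICT
10: bank 2 row 2 — prev 2 → HIT
11: bank 2 row 3 — prev 2 → CONFLICT
12: bank 4 row 1 — prev 0 → CONFLICT
13: bank 2 row 3 — prev 3 → HIT
14: bank 4 row 2 — prev 1 → CONFLICT
15: bank 4 row 2 — prev 2 → HIT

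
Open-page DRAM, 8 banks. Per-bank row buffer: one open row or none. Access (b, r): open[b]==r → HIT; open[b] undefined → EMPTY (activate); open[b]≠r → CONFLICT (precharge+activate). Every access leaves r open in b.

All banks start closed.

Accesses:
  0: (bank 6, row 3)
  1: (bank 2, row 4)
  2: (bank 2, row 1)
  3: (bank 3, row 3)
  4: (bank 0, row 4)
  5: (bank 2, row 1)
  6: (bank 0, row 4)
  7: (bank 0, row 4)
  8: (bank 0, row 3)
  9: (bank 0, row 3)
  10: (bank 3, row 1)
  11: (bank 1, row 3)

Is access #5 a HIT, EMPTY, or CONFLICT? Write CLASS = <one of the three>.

CLASS = HIT

step 0: bank6 None->3 [EMPTY]
step 1: bank2 None->4 [EMPTY]
step 2: bank2 4->1 [CONFLICT]
step 3: bank3 None->3 [EMPTY]
step 4: bank0 None->4 [EMPTY]
step 5: bank2 1->1 [HIT]
step 6: bank0 4->4 [HIT]
step 7: bank0 4->4 [HIT]
step 8: bank0 4->3 [CONFLICT]
step 9: bank0 3->3 [HIT]
step 10: bank3 3->1 [CONFLICT]
step 11: bank1 None->3 [EMPTY]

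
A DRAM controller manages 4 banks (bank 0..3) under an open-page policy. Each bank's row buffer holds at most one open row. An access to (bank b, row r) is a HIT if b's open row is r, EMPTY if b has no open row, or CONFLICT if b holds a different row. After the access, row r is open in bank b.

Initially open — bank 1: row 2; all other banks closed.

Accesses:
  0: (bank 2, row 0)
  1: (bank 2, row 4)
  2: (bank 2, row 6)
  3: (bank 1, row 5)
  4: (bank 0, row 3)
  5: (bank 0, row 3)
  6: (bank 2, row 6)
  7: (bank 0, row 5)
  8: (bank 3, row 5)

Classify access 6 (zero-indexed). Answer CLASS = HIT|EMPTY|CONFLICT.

  [0] b2 r0: no row ⇒ E
  [1] b2 r4: had r0 ⇒ C
  [2] b2 r6: had r4 ⇒ C
  [3] b1 r5: had r2 ⇒ C
  [4] b0 r3: no row ⇒ E
  [5] b0 r3: had r3 ⇒ H
  [6] b2 r6: had r6 ⇒ H
  [7] b0 r5: had r3 ⇒ C
  [8] b3 r5: no row ⇒ E

CLASS = HIT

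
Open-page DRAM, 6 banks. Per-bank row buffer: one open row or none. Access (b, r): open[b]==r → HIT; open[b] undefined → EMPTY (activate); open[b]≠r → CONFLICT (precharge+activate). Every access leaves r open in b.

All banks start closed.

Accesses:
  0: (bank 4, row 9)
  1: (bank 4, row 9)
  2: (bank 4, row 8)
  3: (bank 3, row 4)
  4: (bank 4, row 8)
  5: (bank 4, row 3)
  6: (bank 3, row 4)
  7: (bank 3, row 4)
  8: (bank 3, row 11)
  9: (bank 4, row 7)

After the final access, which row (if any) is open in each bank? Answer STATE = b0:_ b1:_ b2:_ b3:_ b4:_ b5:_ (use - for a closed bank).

step 0: bank4 None->9 [EMPTY]
step 1: bank4 9->9 [HIT]
step 2: bank4 9->8 [CONFLICT]
step 3: bank3 None->4 [EMPTY]
step 4: bank4 8->8 [HIT]
step 5: bank4 8->3 [CONFLICT]
step 6: bank3 4->4 [HIT]
step 7: bank3 4->4 [HIT]
step 8: bank3 4->11 [CONFLICT]
step 9: bank4 3->7 [CONFLICT]

STATE = b0:- b1:- b2:- b3:11 b4:7 b5:-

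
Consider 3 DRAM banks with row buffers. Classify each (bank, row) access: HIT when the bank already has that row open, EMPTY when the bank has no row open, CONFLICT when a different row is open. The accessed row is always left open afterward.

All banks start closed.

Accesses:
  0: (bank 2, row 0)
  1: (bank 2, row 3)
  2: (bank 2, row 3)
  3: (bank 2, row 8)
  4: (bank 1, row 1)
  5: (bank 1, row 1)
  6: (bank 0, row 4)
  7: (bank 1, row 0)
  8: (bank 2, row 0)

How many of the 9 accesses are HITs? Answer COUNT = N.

  [0] b2 r0: no row ⇒ E
  [1] b2 r3: had r0 ⇒ C
  [2] b2 r3: had r3 ⇒ H
  [3] b2 r8: had r3 ⇒ C
  [4] b1 r1: no row ⇒ E
  [5] b1 r1: had r1 ⇒ H
  [6] b0 r4: no row ⇒ E
  [7] b1 r0: had r1 ⇒ C
  [8] b2 r0: had r8 ⇒ C

COUNT = 2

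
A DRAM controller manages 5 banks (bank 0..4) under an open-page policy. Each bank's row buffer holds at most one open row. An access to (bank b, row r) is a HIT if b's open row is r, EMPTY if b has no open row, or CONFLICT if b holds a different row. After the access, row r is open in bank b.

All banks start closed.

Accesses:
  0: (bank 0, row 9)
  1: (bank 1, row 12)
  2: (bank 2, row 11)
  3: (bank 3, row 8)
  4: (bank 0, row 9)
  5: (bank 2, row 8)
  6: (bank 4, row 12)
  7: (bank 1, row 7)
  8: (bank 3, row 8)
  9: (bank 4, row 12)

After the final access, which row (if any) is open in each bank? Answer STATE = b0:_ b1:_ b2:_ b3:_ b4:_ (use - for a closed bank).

STATE = b0:9 b1:7 b2:8 b3:8 b4:12

#0 (0,9) E
#1 (1,12) E
#2 (2,11) E
#3 (3,8) E
#4 (0,9) H  (was 9)
#5 (2,8) C  (was 11)
#6 (4,12) E
#7 (1,7) C  (was 12)
#8 (3,8) H  (was 8)
#9 (4,12) H  (was 12)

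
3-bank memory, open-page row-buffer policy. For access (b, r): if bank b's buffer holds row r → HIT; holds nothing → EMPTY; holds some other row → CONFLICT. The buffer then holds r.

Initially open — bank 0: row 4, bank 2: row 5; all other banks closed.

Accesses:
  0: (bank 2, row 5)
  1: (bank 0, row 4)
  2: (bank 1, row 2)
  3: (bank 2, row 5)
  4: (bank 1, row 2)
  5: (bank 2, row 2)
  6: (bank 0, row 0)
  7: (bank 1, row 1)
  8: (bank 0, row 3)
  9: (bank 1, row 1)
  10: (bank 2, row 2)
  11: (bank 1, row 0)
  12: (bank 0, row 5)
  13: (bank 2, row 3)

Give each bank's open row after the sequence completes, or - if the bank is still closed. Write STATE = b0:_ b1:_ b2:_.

STATE = b0:5 b1:0 b2:3

0: bank 2 row 5 — prev 5 → HIT
1: bank 0 row 4 — prev 4 → HIT
2: bank 1 row 2 — prev None → EMPTY
3: bank 2 row 5 — prev 5 → HIT
4: bank 1 row 2 — prev 2 → HIT
5: bank 2 row 2 — prev 5 → CONFLICT
6: bank 0 row 0 — prev 4 → CONFLICT
7: bank 1 row 1 — prev 2 → CONFLICT
8: bank 0 row 3 — prev 0 → CONFLICT
9: bank 1 row 1 — prev 1 → HIT
10: bank 2 row 2 — prev 2 → HIT
11: bank 1 row 0 — prev 1 → CONFLICT
12: bank 0 row 5 — prev 3 → CONFLICT
13: bank 2 row 3 — prev 2 → CONFLICT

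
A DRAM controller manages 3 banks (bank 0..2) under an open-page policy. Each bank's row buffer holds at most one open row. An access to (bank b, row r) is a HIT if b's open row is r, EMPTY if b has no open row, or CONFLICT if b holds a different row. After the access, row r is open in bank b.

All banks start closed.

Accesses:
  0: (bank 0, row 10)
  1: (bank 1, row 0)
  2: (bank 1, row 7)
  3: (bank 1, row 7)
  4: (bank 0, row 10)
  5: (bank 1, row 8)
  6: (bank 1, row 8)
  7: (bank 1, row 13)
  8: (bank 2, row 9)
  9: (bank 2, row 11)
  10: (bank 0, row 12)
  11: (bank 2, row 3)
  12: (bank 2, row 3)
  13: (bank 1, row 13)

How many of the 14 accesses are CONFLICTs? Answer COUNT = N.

COUNT = 6

0: bank 0 row 10 — prev None → EMPTY
1: bank 1 row 0 — prev None → EMPTY
2: bank 1 row 7 — prev 0 → CONFLICT
3: bank 1 row 7 — prev 7 → HIT
4: bank 0 row 10 — prev 10 → HIT
5: bank 1 row 8 — prev 7 → CONFLICT
6: bank 1 row 8 — prev 8 → HIT
7: bank 1 row 13 — prev 8 → CONFLICT
8: bank 2 row 9 — prev None → EMPTY
9: bank 2 row 11 — prev 9 → CONFLICT
10: bank 0 row 12 — prev 10 → CONFLICT
11: bank 2 row 3 — prev 11 → CONFLICT
12: bank 2 row 3 — prev 3 → HIT
13: bank 1 row 13 — prev 13 → HIT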